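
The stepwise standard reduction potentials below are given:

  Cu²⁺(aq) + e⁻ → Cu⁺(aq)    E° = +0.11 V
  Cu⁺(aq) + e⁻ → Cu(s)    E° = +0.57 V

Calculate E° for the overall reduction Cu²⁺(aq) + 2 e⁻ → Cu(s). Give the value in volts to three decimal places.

+0.340 V

Since ΔG° = −nFE° is additive over sequential reductions, n₃E°₃ = n₁E°₁ + n₂E°₂.
E°₃ = (1×+0.11 + 1×+0.57) / 2 = (+0.680) / 2 = +0.340 V.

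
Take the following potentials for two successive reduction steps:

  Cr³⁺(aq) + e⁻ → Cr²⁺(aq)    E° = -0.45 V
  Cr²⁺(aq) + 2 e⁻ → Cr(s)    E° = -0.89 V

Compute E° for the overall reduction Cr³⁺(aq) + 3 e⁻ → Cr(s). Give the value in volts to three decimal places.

-0.743 V

Adding the free-energy changes (−nFE°) of the two steps gives −n₃FE°₃ = −n₁FE°₁ − n₂FE°₂.
E°₃ = (1×-0.45 + 2×-0.89) / 3 = (-2.230) / 3 = -0.743 V.
E° values themselves are not directly additive — weighting by electron count is essential.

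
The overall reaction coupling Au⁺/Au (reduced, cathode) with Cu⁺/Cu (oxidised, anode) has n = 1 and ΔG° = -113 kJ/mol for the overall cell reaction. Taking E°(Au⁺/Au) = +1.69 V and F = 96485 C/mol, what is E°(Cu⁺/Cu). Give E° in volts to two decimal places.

E°cell = −ΔG°/(nF) = −(-113×10³)/((1)(96485)) = +1.171 V.
Since Au⁺/Au is the cathode and Cu⁺/Cu the anode, E°cell = E°(Au⁺/Au) − E°(Cu⁺/Cu).
So E°(Cu⁺/Cu) = E°(Au⁺/Au) − E°cell = (+1.69) − (+1.171) = +0.52 V.

+0.52 V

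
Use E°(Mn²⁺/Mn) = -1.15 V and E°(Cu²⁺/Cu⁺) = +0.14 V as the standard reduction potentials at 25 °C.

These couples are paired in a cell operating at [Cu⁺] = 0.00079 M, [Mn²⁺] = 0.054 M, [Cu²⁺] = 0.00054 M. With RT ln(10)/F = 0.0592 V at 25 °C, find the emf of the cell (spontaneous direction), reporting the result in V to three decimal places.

+1.318 V

Cu²⁺/Cu⁺ is the cathode (higher E°), Mn²⁺/Mn the anode: E°cell = +0.14 − (-1.15) = +1.29 V, n = 2.
Overall: 2 Cu²⁺(aq) + Mn(s) → 2 Cu⁺(aq) + Mn²⁺(aq)
Q = [Cu⁺]^2·[Mn²⁺] / ([Cu²⁺]^2); log Q = -0.937.
E = E° − (0.0592/n) log Q = +1.29 − (0.0592/2)(-0.937) = +1.318 V.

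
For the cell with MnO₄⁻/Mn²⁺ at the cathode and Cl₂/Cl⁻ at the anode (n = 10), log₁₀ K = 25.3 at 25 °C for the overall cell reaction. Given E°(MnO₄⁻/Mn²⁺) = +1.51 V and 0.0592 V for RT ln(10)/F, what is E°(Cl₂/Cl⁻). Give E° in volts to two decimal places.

E°cell = (0.0592/n)·log K = (0.0592/10)(25.3) = +0.150 V.
Since MnO₄⁻/Mn²⁺ is the cathode and Cl₂/Cl⁻ the anode, E°cell = E°(MnO₄⁻/Mn²⁺) − E°(Cl₂/Cl⁻).
So E°(Cl₂/Cl⁻) = E°(MnO₄⁻/Mn²⁺) − E°cell = (+1.51) − (+0.150) = +1.36 V.

+1.36 V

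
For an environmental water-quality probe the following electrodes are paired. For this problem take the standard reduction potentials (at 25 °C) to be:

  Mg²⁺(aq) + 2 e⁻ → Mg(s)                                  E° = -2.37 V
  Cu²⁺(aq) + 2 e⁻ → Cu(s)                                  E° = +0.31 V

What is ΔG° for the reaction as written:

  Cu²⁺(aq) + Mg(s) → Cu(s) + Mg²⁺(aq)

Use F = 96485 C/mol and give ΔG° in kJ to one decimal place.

As written, Cu²⁺/Cu is reduced (cathode) and Mg²⁺/Mg is oxidised (anode), so E°cell = (+0.31) − (-2.37) = +2.68 V.
Balancing electrons gives n = 2.
ΔG° = −nFE° = −(2)(96485)(+2.68) = -517,160 J = -517.2 kJ.

-517.2 kJ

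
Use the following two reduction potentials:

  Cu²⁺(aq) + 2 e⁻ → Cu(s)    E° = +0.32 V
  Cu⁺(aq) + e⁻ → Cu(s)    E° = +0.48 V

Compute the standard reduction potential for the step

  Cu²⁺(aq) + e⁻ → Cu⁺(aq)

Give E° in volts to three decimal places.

+0.160 V

Sequential free energies add, so n₃E°₃ = n₁E°₁ + n₂E°₂.
With n₃ = 2, and the known step contributing 1×(+0.48) V, the unknown satisfies 1·E° = 2×(+0.32) − 1×(+0.48) = +0.160.
E° = +0.160 / 1 = +0.160 V.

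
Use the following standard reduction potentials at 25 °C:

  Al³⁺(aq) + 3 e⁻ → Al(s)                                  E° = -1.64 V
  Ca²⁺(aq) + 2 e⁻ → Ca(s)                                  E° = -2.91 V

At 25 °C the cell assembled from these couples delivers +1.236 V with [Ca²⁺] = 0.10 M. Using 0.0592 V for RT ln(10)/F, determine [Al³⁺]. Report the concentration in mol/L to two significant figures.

0.00060 M

Al³⁺/Al is the cathode, Ca²⁺/Ca the anode: E°cell = +1.27 V, n = 6.
Overall reaction: 2 Al³⁺(aq) + 3 Ca(s) → 2 Al(s) + 3 Ca²⁺(aq); Q = [Ca²⁺]^3/[Al³⁺]^2.
From E = E° − (0.0592/n) log Q: log Q = (E° − E)·n/0.0592 = (+1.27 − (+1.236))·6/0.0592 = 3.4459.
So 2·log[Al³⁺] = 3·log(0.1) − log Q = -3.0000 − (3.4459) = -6.4459; log[Al³⁺] = -6.4459 / 2 = -3.2229; [Al³⁺] = 10^(-3.2229) ≈ 0.00060 M.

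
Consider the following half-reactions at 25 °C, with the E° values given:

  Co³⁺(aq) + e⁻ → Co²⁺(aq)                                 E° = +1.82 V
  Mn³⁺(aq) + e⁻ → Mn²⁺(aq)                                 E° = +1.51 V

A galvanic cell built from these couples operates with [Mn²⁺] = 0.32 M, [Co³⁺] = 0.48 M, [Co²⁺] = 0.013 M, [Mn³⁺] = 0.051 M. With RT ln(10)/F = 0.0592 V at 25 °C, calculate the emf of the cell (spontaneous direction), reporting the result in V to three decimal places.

+0.450 V

Co³⁺/Co²⁺ is the cathode (higher E°), Mn³⁺/Mn²⁺ the anode: E°cell = +1.82 − (+1.51) = +0.31 V, n = 1.
Overall: Co³⁺(aq) + Mn²⁺(aq) → Co²⁺(aq) + Mn³⁺(aq)
Q = [Co²⁺]·[Mn³⁺] / ([Co³⁺]·[Mn²⁺]); log Q = -2.365.
E = E° − (0.0592/n) log Q = +0.31 − (0.0592/1)(-2.365) = +0.450 V.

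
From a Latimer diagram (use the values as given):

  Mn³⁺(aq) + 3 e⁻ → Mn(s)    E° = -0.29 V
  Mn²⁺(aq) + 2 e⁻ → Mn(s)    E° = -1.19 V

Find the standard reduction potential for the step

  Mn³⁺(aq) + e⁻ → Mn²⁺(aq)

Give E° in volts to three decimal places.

Sequential free energies add, so n₃E°₃ = n₁E°₁ + n₂E°₂.
With n₃ = 3, and the known step contributing 2×(-1.19) V, the unknown satisfies 1·E° = 3×(-0.29) − 2×(-1.19) = +1.510.
E° = +1.510 / 1 = +1.510 V.

+1.510 V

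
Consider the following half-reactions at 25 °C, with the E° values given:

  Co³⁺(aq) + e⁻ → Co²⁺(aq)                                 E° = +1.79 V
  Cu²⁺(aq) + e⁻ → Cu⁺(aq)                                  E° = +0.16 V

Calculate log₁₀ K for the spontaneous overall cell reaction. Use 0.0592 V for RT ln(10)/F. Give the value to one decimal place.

27.5

Cathode: Co³⁺/Co²⁺; anode: Cu²⁺/Cu⁺. E°cell = +1.63 V, n = 1.
log K = nE°cell / 0.0592 = (1)(+1.63) / 0.0592 = 27.5.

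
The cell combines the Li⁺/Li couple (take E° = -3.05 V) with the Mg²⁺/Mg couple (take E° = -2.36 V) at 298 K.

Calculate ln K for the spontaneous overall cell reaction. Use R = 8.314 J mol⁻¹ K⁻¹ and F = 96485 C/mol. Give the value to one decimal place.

53.7

Cathode: Mg²⁺/Mg; anode: Li⁺/Li. E°cell = (-2.36) − (-3.05) = +0.69 V, with n = 2.
ΔG° = −nFE° = −RT ln K, so ln K = nFE°/(RT) = (2)(96485)(+0.69) / ((8.314)(298)) = 53.742.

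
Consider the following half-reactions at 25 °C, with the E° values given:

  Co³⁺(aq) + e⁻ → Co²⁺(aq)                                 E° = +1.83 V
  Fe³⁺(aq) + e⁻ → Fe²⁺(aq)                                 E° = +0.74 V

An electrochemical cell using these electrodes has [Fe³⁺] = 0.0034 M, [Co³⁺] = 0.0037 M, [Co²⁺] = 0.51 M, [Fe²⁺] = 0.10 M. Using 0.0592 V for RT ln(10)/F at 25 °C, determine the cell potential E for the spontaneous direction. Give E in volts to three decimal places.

Co³⁺/Co²⁺ is the cathode (higher E°), Fe³⁺/Fe²⁺ the anode: E°cell = +1.83 − (+0.74) = +1.09 V, n = 1.
Overall: Co³⁺(aq) + Fe²⁺(aq) → Co²⁺(aq) + Fe³⁺(aq)
Q = [Co²⁺]·[Fe³⁺] / ([Co³⁺]·[Fe²⁺]); log Q = 0.671.
E = E° − (0.0592/n) log Q = +1.09 − (0.0592/1)(0.671) = +1.050 V.

+1.050 V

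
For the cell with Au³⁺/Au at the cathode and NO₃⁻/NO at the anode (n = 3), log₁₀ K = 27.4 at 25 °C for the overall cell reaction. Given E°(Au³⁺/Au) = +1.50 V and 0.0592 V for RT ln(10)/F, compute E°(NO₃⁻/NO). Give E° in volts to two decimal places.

+0.96 V

E°cell = (0.0592/n)·log K = (0.0592/3)(27.4) = +0.541 V.
Since Au³⁺/Au is the cathode and NO₃⁻/NO the anode, E°cell = E°(Au³⁺/Au) − E°(NO₃⁻/NO).
So E°(NO₃⁻/NO) = E°(Au³⁺/Au) − E°cell = (+1.50) − (+0.541) = +0.96 V.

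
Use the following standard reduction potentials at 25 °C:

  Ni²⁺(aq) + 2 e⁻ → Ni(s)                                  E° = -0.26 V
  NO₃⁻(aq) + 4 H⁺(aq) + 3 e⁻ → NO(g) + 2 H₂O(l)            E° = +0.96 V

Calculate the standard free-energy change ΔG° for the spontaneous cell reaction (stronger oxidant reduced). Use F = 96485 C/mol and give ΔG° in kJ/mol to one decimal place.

-706.3 kJ/mol

NO₃⁻/NO (E° = +0.96 V) is the cathode; Ni²⁺/Ni (E° = -0.26 V) is the anode, so E°cell = +1.22 V.
Balancing electrons gives n = 6 (lcm of 3 and 2).
ΔG° = −nFE° = −(6)(96485)(+1.22) = -706,270 J = -706.3 kJ/mol.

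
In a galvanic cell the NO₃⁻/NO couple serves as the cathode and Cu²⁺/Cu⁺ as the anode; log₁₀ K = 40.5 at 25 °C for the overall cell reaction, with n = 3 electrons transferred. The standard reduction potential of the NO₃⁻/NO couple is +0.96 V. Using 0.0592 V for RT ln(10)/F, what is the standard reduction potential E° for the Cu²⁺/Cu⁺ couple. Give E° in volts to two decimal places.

E°cell = (0.0592/n)·log K = (0.0592/3)(40.5) = +0.799 V.
Since NO₃⁻/NO is the cathode and Cu²⁺/Cu⁺ the anode, E°cell = E°(NO₃⁻/NO) − E°(Cu²⁺/Cu⁺).
So E°(Cu²⁺/Cu⁺) = E°(NO₃⁻/NO) − E°cell = (+0.96) − (+0.799) = +0.16 V.

+0.16 V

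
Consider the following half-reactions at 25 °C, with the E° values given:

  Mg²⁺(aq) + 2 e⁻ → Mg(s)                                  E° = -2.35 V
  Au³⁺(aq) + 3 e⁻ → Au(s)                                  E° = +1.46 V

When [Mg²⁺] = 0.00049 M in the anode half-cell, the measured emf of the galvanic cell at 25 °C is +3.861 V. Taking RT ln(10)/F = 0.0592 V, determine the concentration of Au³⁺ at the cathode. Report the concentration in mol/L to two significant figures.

Au³⁺/Au is the cathode, Mg²⁺/Mg the anode: E°cell = +3.81 V, n = 6.
Overall reaction: 2 Au³⁺(aq) + 3 Mg(s) → 2 Au(s) + 3 Mg²⁺(aq); Q = [Mg²⁺]^3/[Au³⁺]^2.
From E = E° − (0.0592/n) log Q: log Q = (E° − E)·n/0.0592 = (+3.81 − (+3.861))·6/0.0592 = -5.1689.
So 2·log[Au³⁺] = 3·log(0.00049) − log Q = -9.9294 − (-5.1689) = -4.7605; log[Au³⁺] = -4.7605 / 2 = -2.3803; [Au³⁺] = 10^(-2.3803) ≈ 0.0042 M.

0.0042 M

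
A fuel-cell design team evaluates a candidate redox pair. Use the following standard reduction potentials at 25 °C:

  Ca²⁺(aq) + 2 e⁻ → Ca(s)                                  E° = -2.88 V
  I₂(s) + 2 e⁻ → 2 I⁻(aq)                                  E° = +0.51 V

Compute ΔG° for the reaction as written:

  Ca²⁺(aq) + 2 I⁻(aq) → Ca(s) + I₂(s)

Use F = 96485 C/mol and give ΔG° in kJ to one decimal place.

+654.2 kJ

As written, Ca²⁺/Ca is reduced (cathode) and I₂/I⁻ is oxidised (anode), so E°cell = (-2.88) − (+0.51) = -3.39 V.
Balancing electrons gives n = 2.
ΔG° = −nFE° = −(2)(96485)(-3.39) = 654,168 J = +654.2 kJ.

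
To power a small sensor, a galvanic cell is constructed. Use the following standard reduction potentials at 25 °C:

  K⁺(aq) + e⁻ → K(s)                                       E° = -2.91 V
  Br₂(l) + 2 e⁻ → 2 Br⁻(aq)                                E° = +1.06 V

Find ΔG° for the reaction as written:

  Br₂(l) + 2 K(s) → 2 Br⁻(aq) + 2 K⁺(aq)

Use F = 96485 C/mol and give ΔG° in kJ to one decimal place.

-766.1 kJ

As written, Br₂/Br⁻ is reduced (cathode) and K⁺/K is oxidised (anode), so E°cell = (+1.06) − (-2.91) = +3.97 V.
Balancing electrons gives n = 2.
ΔG° = −nFE° = −(2)(96485)(+3.97) = -766,091 J = -766.1 kJ.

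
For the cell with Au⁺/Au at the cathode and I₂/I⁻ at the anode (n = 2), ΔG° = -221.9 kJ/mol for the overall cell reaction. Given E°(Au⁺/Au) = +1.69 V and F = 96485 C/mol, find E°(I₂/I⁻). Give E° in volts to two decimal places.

+0.54 V

E°cell = −ΔG°/(nF) = −(-221.9×10³)/((2)(96485)) = +1.150 V.
Since Au⁺/Au is the cathode and I₂/I⁻ the anode, E°cell = E°(Au⁺/Au) − E°(I₂/I⁻).
So E°(I₂/I⁻) = E°(Au⁺/Au) − E°cell = (+1.69) − (+1.150) = +0.54 V.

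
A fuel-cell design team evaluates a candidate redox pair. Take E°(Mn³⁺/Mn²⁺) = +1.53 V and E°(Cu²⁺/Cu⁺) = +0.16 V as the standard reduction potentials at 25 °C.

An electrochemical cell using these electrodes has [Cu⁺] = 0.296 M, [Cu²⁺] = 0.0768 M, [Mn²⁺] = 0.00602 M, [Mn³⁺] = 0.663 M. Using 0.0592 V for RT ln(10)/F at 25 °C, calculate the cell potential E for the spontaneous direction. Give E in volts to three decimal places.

+1.526 V

Mn³⁺/Mn²⁺ is the cathode (higher E°), Cu²⁺/Cu⁺ the anode: E°cell = +1.53 − (+0.16) = +1.37 V, n = 1.
Overall: Mn³⁺(aq) + Cu⁺(aq) → Mn²⁺(aq) + Cu²⁺(aq)
Q = [Mn²⁺]·[Cu²⁺] / ([Mn³⁺]·[Cu⁺]); log Q = -2.628.
E = E° − (0.0592/n) log Q = +1.37 − (0.0592/1)(-2.628) = +1.526 V.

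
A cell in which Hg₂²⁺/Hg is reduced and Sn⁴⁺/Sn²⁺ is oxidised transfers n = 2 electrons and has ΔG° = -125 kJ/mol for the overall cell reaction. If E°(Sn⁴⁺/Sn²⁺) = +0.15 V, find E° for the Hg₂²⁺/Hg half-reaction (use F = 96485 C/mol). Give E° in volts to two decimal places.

E°cell = −ΔG°/(nF) = −(-125×10³)/((2)(96485)) = +0.648 V.
Since Hg₂²⁺/Hg is the cathode and Sn⁴⁺/Sn²⁺ the anode, E°cell = E°(Hg₂²⁺/Hg) − E°(Sn⁴⁺/Sn²⁺).
So E°(Hg₂²⁺/Hg) = E°cell + E°(Sn⁴⁺/Sn²⁺) = +0.648 + (+0.15) = +0.80 V.

+0.80 V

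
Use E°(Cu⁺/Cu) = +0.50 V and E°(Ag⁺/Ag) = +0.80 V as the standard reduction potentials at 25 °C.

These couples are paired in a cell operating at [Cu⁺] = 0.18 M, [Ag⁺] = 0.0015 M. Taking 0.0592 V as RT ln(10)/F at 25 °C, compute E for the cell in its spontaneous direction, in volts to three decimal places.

+0.177 V

Ag⁺/Ag is the cathode (higher E°), Cu⁺/Cu the anode: E°cell = +0.80 − (+0.50) = +0.30 V, n = 1.
Overall: Ag⁺(aq) + Cu(s) → Ag(s) + Cu⁺(aq)
Q = [Cu⁺] / ([Ag⁺]); log Q = 2.079.
E = E° − (0.0592/n) log Q = +0.30 − (0.0592/1)(2.079) = +0.177 V.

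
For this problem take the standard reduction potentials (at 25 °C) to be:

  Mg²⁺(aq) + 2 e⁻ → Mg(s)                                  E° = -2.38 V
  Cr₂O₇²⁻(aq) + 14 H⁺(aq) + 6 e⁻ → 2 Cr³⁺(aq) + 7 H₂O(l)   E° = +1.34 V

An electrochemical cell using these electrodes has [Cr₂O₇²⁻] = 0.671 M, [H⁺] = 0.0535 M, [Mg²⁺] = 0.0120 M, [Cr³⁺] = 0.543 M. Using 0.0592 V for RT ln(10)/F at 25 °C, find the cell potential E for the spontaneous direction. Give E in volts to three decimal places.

+3.605 V

Cr₂O₇²⁻/Cr³⁺ is the cathode (higher E°), Mg²⁺/Mg the anode: E°cell = +1.34 − (-2.38) = +3.72 V, n = 6.
Overall: Cr₂O₇²⁻(aq) + 14 H⁺(aq) + 3 Mg(s) → 2 Cr³⁺(aq) + 7 H₂O(l) + 3 Mg²⁺(aq)
Q = [Cr³⁺]^2·[Mg²⁺]^3 / ([Cr₂O₇²⁻]·[H⁺]^14); log Q = 11.683.
E = E° − (0.0592/n) log Q = +3.72 − (0.0592/6)(11.683) = +3.605 V.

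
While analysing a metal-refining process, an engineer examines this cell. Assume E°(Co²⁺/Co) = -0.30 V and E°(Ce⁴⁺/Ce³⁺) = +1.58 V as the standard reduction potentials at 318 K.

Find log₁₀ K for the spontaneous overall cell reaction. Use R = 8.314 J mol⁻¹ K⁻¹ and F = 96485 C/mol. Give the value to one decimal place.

Cathode: Ce⁴⁺/Ce³⁺; anode: Co²⁺/Co. E°cell = (+1.58) − (-0.30) = +1.88 V, with n = 2.
ΔG° = −nFE° = −RT ln K, so ln K = nFE°/(RT) = (2)(96485)(+1.88) / ((8.314)(318)) = 137.218.
log₁₀ K = 137.218 / ln 10 = 59.6.

59.6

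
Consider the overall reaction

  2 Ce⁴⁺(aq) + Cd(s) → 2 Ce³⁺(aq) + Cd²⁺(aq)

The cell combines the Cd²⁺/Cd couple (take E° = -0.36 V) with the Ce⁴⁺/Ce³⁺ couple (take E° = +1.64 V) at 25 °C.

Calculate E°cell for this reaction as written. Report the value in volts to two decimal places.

+2.00 V

The Ce⁴⁺/Ce³⁺ couple has the higher reduction potential, so it is the cathode; Cd²⁺/Cd is oxidised at the anode.
E°cell = E°(cathode) − E°(anode) = (+1.64) − (-0.36) = +2.00 V.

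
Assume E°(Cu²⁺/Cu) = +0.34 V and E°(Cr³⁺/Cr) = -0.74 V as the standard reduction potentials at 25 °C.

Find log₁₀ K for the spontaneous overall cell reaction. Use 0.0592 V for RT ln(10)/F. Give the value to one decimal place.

109.5

Cathode: Cu²⁺/Cu; anode: Cr³⁺/Cr. E°cell = +1.08 V, n = 6.
log K = nE°cell / 0.0592 = (6)(+1.08) / 0.0592 = 109.5.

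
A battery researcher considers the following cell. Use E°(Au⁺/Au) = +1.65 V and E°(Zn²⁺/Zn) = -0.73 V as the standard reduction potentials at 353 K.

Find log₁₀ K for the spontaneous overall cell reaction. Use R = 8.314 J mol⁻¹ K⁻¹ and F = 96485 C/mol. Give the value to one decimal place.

Cathode: Au⁺/Au; anode: Zn²⁺/Zn. E°cell = (+1.65) − (-0.73) = +2.38 V, with n = 2.
ΔG° = −nFE° = −RT ln K, so ln K = nFE°/(RT) = (2)(96485)(+2.38) / ((8.314)(353)) = 156.488.
log₁₀ K = 156.488 / ln 10 = 68.0.

68.0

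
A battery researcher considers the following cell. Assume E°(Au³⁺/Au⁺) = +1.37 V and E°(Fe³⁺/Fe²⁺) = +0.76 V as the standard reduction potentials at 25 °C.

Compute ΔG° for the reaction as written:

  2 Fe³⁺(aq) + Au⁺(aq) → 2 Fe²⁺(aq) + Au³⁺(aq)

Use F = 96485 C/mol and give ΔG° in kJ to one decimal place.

As written, Fe³⁺/Fe²⁺ is reduced (cathode) and Au³⁺/Au⁺ is oxidised (anode), so E°cell = (+0.76) − (+1.37) = -0.61 V.
Balancing electrons gives n = 2.
ΔG° = −nFE° = −(2)(96485)(-0.61) = 117,712 J = +117.7 kJ.

+117.7 kJ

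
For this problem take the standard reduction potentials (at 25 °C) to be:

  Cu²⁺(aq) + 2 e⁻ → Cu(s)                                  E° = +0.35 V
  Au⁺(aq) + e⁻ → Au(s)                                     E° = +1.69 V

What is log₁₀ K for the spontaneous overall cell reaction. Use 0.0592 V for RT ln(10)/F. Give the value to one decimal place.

45.3

Cathode: Au⁺/Au; anode: Cu²⁺/Cu. E°cell = +1.34 V, n = 2.
log K = nE°cell / 0.0592 = (2)(+1.34) / 0.0592 = 45.3.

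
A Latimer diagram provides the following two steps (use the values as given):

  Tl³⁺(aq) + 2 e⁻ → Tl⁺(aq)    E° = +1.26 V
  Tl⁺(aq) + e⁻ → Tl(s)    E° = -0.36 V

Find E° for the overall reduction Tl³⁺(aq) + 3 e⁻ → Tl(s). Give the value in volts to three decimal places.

+0.720 V

Standard free energies of sequential steps add: ΔG°₃ = ΔG°₁ + ΔG°₂, so n₃E°₃ = n₁E°₁ + n₂E°₂.
E°₃ = (2×+1.26 + 1×-0.36) / 3 = (+2.160) / 3 = +0.720 V.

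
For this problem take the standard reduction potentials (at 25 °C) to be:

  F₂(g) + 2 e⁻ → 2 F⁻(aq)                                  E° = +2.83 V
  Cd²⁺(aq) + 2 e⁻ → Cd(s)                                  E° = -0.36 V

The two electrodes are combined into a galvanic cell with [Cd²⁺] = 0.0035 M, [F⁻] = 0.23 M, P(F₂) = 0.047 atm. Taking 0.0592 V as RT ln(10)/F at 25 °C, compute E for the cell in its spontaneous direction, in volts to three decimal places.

+3.261 V

F₂/F⁻ is the cathode (higher E°), Cd²⁺/Cd the anode: E°cell = +2.83 − (-0.36) = +3.19 V, n = 2.
Overall: F₂(g) + Cd(s) → 2 F⁻(aq) + Cd²⁺(aq)
Q = [F⁻]^2·[Cd²⁺] / (P(F₂)); log Q = -2.405.
E = E° − (0.0592/n) log Q = +3.19 − (0.0592/2)(-2.405) = +3.261 V.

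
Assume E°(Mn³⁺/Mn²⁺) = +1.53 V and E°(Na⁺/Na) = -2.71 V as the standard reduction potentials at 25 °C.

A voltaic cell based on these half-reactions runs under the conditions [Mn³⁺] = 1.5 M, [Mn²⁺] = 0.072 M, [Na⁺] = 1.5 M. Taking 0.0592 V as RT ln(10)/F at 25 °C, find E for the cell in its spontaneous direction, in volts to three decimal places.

+4.308 V

Mn³⁺/Mn²⁺ is the cathode (higher E°), Na⁺/Na the anode: E°cell = +1.53 − (-2.71) = +4.24 V, n = 1.
Overall: Mn³⁺(aq) + Na(s) → Mn²⁺(aq) + Na⁺(aq)
Q = [Mn²⁺]·[Na⁺] / ([Mn³⁺]); log Q = -1.143.
E = E° − (0.0592/n) log Q = +4.24 − (0.0592/1)(-1.143) = +4.308 V.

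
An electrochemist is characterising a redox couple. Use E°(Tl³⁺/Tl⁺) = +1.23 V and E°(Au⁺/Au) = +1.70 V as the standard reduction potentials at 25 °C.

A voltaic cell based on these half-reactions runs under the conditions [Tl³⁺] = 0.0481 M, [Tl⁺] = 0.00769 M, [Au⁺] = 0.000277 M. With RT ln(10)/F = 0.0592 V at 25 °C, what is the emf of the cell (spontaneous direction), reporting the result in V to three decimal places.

Au⁺/Au is the cathode (higher E°), Tl³⁺/Tl⁺ the anode: E°cell = +1.70 − (+1.23) = +0.47 V, n = 2.
Overall: 2 Au⁺(aq) + Tl⁺(aq) → 2 Au(s) + Tl³⁺(aq)
Q = [Tl³⁺] / ([Au⁺]^2·[Tl⁺]); log Q = 7.911.
E = E° − (0.0592/n) log Q = +0.47 − (0.0592/2)(7.911) = +0.236 V.

+0.236 V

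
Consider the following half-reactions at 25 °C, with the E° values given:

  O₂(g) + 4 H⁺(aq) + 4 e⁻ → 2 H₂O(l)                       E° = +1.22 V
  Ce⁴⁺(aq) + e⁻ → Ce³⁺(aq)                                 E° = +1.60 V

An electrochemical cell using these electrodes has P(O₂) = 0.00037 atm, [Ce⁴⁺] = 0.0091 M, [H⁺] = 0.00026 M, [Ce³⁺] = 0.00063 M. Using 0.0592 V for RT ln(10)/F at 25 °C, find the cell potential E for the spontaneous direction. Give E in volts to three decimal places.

Ce⁴⁺/Ce³⁺ is the cathode (higher E°), O₂/H₂O the anode: E°cell = +1.60 − (+1.22) = +0.38 V, n = 4.
Overall: 4 Ce⁴⁺(aq) + 2 H₂O(l) → 4 Ce³⁺(aq) + O₂(g) + 4 H⁺(aq)
Q = [Ce³⁺]^4·P(O₂)·[H⁺]^4 / ([Ce⁴⁺]^4); log Q = -22.411.
E = E° − (0.0592/n) log Q = +0.38 − (0.0592/4)(-22.411) = +0.712 V.

+0.712 V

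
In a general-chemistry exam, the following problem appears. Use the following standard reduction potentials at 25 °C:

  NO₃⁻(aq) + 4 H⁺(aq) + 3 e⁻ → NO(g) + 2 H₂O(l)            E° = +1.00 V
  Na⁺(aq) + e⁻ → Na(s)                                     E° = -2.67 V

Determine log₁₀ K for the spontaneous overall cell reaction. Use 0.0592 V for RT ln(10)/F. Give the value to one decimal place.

Cathode: NO₃⁻/NO; anode: Na⁺/Na. E°cell = +3.67 V, n = 3.
log K = nE°cell / 0.0592 = (3)(+3.67) / 0.0592 = 186.0.

186.0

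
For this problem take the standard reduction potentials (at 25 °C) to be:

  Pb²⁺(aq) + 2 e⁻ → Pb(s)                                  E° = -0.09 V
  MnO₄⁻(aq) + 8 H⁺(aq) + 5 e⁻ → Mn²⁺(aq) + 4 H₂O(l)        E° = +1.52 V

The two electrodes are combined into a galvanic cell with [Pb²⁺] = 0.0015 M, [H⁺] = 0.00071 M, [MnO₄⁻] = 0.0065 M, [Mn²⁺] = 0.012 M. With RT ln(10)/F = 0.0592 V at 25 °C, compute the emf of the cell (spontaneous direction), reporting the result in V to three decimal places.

MnO₄⁻/Mn²⁺ is the cathode (higher E°), Pb²⁺/Pb the anode: E°cell = +1.52 − (-0.09) = +1.61 V, n = 10.
Overall: 2 MnO₄⁻(aq) + 16 H⁺(aq) + 5 Pb(s) → 2 Mn²⁺(aq) + 8 H₂O(l) + 5 Pb²⁺(aq)
Q = [Mn²⁺]^2·[Pb²⁺]^5 / ([MnO₄⁻]^2·[H⁺]^16); log Q = 36.793.
E = E° − (0.0592/n) log Q = +1.61 − (0.0592/10)(36.793) = +1.392 V.

+1.392 V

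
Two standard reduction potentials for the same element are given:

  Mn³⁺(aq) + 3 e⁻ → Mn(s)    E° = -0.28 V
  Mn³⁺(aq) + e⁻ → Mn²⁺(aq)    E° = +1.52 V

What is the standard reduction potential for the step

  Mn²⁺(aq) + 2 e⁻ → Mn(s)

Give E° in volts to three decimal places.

-1.180 V

Sequential free energies add, so n₃E°₃ = n₁E°₁ + n₂E°₂.
With n₃ = 3, and the known step contributing 1×(+1.52) V, the unknown satisfies 2·E° = 3×(-0.28) − 1×(+1.52) = -2.360.
E° = -2.360 / 2 = -1.180 V.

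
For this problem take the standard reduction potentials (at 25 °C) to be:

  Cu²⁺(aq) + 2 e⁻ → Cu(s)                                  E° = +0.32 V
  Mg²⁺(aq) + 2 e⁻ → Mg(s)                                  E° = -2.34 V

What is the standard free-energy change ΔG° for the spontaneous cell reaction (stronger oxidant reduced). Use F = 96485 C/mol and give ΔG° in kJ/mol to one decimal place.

-513.3 kJ/mol

Cu²⁺/Cu (E° = +0.32 V) is the cathode; Mg²⁺/Mg (E° = -2.34 V) is the anode, so E°cell = +2.66 V.
Balancing electrons gives n = 2 (lcm of 2 and 2).
ΔG° = −nFE° = −(2)(96485)(+2.66) = -513,300 J = -513.3 kJ/mol.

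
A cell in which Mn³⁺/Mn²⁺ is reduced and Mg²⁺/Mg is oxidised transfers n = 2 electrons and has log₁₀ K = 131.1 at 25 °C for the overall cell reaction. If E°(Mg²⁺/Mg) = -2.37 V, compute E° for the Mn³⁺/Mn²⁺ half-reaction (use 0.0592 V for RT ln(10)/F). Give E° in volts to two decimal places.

+1.51 V

E°cell = (0.0592/n)·log K = (0.0592/2)(131.1) = +3.881 V.
Since Mn³⁺/Mn²⁺ is the cathode and Mg²⁺/Mg the anode, E°cell = E°(Mn³⁺/Mn²⁺) − E°(Mg²⁺/Mg).
So E°(Mn³⁺/Mn²⁺) = E°cell + E°(Mg²⁺/Mg) = +3.881 + (-2.37) = +1.51 V.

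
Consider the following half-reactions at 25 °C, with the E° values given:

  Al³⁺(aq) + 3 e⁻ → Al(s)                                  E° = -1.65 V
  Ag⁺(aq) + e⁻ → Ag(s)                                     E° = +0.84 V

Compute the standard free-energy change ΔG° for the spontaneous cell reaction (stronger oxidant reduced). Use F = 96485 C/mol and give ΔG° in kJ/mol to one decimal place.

Ag⁺/Ag (E° = +0.84 V) is the cathode; Al³⁺/Al (E° = -1.65 V) is the anode, so E°cell = +2.49 V.
Balancing electrons gives n = 3 (lcm of 1 and 3).
ΔG° = −nFE° = −(3)(96485)(+2.49) = -720,743 J = -720.7 kJ/mol.

-720.7 kJ/mol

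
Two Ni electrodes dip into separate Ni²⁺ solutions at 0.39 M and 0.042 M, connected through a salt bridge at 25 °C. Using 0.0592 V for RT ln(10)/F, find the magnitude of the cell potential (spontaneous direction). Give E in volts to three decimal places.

+0.029 V

For a concentration cell E°cell = 0. The 0.39 M side is the cathode (reduction is favoured where [Ni²⁺] is higher).
With n = 2, E = −(0.0592/2) log([Ni²⁺]ₐₙ/[Ni²⁺]꜀ₐₜ) = −(0.0592/2) log(0.042/0.39) = −(0.0592/2)(-0.968) = +0.029 V.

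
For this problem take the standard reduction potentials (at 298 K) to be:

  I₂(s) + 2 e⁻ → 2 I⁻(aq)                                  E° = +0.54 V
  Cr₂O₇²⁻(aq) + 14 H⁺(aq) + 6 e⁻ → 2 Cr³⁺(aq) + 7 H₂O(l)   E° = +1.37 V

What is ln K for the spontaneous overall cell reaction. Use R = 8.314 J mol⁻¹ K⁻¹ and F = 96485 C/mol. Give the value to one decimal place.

Cathode: Cr₂O₇²⁻/Cr³⁺; anode: I₂/I⁻. E°cell = (+1.37) − (+0.54) = +0.83 V, with n = 6.
ΔG° = −nFE° = −RT ln K, so ln K = nFE°/(RT) = (6)(96485)(+0.83) / ((8.314)(298)) = 193.938.

193.9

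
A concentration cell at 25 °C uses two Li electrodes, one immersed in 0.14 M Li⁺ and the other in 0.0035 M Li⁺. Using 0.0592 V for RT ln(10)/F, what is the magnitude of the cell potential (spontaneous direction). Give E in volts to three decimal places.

+0.095 V

For a concentration cell E°cell = 0. The 0.14 M side is the cathode (reduction is favoured where [Li⁺] is higher).
With n = 1, E = −(0.0592/1) log([Li⁺]ₐₙ/[Li⁺]꜀ₐₜ) = −(0.0592/1) log(0.0035/0.14) = −(0.0592/1)(-1.602) = +0.095 V.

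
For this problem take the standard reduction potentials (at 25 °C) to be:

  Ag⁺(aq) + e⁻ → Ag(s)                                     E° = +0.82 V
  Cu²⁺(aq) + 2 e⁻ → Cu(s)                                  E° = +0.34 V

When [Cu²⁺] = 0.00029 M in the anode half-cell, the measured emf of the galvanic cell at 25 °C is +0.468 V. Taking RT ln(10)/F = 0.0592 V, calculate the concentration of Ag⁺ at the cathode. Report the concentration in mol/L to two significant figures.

Ag⁺/Ag is the cathode, Cu²⁺/Cu the anode: E°cell = +0.48 V, n = 2.
Overall reaction: 2 Ag⁺(aq) + Cu(s) → 2 Ag(s) + Cu²⁺(aq); Q = [Cu²⁺]^1/[Ag⁺]^2.
From E = E° − (0.0592/n) log Q: log Q = (E° − E)·n/0.0592 = (+0.48 − (+0.468))·2/0.0592 = 0.4054.
So 2·log[Ag⁺] = 1·log(0.00029) − log Q = -3.5376 − (0.4054) = -3.9430; log[Ag⁺] = -3.9430 / 2 = -1.9715; [Ag⁺] = 10^(-1.9715) ≈ 0.011 M.

0.011 M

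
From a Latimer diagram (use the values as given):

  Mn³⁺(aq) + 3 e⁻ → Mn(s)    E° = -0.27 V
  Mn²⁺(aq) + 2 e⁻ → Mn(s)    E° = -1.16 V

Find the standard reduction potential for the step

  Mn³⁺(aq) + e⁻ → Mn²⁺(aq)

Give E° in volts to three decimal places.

Sequential free energies add, so n₃E°₃ = n₁E°₁ + n₂E°₂.
With n₃ = 3, and the known step contributing 2×(-1.16) V, the unknown satisfies 1·E° = 3×(-0.27) − 2×(-1.16) = +1.510.
E° = +1.510 / 1 = +1.510 V.

+1.510 V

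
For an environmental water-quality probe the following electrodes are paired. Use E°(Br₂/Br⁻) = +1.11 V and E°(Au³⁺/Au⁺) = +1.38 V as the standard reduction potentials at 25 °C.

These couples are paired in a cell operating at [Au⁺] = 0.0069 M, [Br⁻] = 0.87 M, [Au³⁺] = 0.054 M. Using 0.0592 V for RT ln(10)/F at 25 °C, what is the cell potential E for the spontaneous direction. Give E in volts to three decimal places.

Au³⁺/Au⁺ is the cathode (higher E°), Br₂/Br⁻ the anode: E°cell = +1.38 − (+1.11) = +0.27 V, n = 2.
Overall: Au³⁺(aq) + 2 Br⁻(aq) → Au⁺(aq) + Br₂(l)
Q = [Au⁺] / ([Au³⁺]·[Br⁻]^2); log Q = -0.773.
E = E° − (0.0592/n) log Q = +0.27 − (0.0592/2)(-0.773) = +0.293 V.

+0.293 V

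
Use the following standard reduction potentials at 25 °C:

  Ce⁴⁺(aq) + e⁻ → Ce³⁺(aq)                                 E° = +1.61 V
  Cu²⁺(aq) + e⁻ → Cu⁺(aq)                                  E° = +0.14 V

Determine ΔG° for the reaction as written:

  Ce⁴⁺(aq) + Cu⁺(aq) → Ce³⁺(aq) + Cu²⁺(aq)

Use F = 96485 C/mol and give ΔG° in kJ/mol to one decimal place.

-141.8 kJ/mol

As written, Ce⁴⁺/Ce³⁺ is reduced (cathode) and Cu²⁺/Cu⁺ is oxidised (anode), so E°cell = (+1.61) − (+0.14) = +1.47 V.
Balancing electrons gives n = 1.
ΔG° = −nFE° = −(1)(96485)(+1.47) = -141,833 J = -141.8 kJ/mol.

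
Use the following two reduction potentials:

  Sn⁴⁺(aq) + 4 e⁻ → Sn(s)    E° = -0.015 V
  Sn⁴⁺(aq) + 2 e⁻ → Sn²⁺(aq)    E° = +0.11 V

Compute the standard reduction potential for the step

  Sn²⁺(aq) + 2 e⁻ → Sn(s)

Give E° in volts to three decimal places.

-0.140 V

Sequential free energies add, so n₃E°₃ = n₁E°₁ + n₂E°₂.
With n₃ = 4, and the known step contributing 2×(+0.11) V, the unknown satisfies 2·E° = 4×(-0.015) − 2×(+0.11) = -0.280.
E° = -0.280 / 2 = -0.140 V.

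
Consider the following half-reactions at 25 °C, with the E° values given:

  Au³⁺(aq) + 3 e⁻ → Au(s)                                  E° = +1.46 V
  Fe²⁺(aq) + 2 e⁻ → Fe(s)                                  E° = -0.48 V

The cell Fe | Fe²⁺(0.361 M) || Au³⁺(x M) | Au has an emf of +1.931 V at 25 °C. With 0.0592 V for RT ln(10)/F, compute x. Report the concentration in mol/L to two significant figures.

Au³⁺/Au is the cathode, Fe²⁺/Fe the anode: E°cell = +1.94 V, n = 6.
Overall reaction: 2 Au³⁺(aq) + 3 Fe(s) → 2 Au(s) + 3 Fe²⁺(aq); Q = [Fe²⁺]^3/[Au³⁺]^2.
From E = E° − (0.0592/n) log Q: log Q = (E° − E)·n/0.0592 = (+1.94 − (+1.931))·6/0.0592 = 0.9122.
So 2·log[Au³⁺] = 3·log(0.361) − log Q = -1.3275 − (0.9122) = -2.2397; log[Au³⁺] = -2.2397 / 2 = -1.1199; [Au³⁺] = 10^(-1.1199) ≈ 0.076 M.

0.076 M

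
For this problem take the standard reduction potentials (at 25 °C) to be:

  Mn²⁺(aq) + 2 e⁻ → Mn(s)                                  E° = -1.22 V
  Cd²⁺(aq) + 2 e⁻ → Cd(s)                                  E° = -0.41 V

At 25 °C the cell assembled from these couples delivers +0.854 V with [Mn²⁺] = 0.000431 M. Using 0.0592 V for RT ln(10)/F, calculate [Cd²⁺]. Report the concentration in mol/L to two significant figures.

0.013 M

Cd²⁺/Cd is the cathode, Mn²⁺/Mn the anode: E°cell = +0.81 V, n = 2.
Overall reaction: Cd²⁺(aq) + Mn(s) → Cd(s) + Mn²⁺(aq); Q = [Mn²⁺]^1/[Cd²⁺]^1.
From E = E° − (0.0592/n) log Q: log Q = (E° − E)·n/0.0592 = (+0.81 − (+0.854))·2/0.0592 = -1.4865.
So 1·log[Cd²⁺] = 1·log(0.000431) − log Q = -3.3655 − (-1.4865) = -1.8790; [Cd²⁺] = 10^(-1.8790) ≈ 0.013 M.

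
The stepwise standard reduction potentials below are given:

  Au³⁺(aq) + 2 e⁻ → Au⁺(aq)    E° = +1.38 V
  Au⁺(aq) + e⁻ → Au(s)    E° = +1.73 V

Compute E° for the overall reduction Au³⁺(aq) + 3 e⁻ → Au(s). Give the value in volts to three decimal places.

Adding the free-energy changes (−nFE°) of the two steps gives −n₃FE°₃ = −n₁FE°₁ − n₂FE°₂.
E°₃ = (2×+1.38 + 1×+1.73) / 3 = (+4.490) / 3 = +1.497 V.
Simply averaging or adding the two E° values would be wrong; the electron-weighted sum is required.

+1.497 V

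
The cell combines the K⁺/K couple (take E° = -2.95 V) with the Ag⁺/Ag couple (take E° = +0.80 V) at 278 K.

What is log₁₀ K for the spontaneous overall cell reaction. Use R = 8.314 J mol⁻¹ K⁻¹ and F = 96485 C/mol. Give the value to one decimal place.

68.0

Cathode: Ag⁺/Ag; anode: K⁺/K. E°cell = (+0.80) − (-2.95) = +3.75 V, with n = 1.
ΔG° = −nFE° = −RT ln K, so ln K = nFE°/(RT) = (1)(96485)(+3.75) / ((8.314)(278)) = 156.544.
log₁₀ K = 156.544 / ln 10 = 68.0.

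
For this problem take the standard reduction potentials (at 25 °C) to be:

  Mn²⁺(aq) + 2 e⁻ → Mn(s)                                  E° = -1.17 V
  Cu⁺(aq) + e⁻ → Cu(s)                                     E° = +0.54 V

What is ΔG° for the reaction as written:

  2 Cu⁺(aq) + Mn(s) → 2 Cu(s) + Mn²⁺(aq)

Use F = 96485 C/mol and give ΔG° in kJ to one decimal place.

-330.0 kJ

As written, Cu⁺/Cu is reduced (cathode) and Mn²⁺/Mn is oxidised (anode), so E°cell = (+0.54) − (-1.17) = +1.71 V.
Balancing electrons gives n = 2.
ΔG° = −nFE° = −(2)(96485)(+1.71) = -329,979 J = -330.0 kJ.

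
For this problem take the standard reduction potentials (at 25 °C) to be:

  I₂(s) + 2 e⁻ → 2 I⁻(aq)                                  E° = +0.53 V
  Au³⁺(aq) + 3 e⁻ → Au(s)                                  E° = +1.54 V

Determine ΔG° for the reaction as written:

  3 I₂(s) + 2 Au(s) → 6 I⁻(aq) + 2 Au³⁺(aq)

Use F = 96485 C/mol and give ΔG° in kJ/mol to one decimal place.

As written, I₂/I⁻ is reduced (cathode) and Au³⁺/Au is oxidised (anode), so E°cell = (+0.53) − (+1.54) = -1.01 V.
Balancing electrons gives n = 6.
ΔG° = −nFE° = −(6)(96485)(-1.01) = 584,699 J = +584.7 kJ/mol.

+584.7 kJ/mol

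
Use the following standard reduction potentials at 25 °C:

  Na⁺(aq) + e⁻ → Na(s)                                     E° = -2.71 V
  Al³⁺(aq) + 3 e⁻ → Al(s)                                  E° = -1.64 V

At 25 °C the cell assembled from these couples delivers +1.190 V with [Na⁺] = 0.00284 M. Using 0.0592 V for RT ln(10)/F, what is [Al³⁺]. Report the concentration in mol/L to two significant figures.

Al³⁺/Al is the cathode, Na⁺/Na the anode: E°cell = +1.07 V, n = 3.
Overall reaction: Al³⁺(aq) + 3 Na(s) → Al(s) + 3 Na⁺(aq); Q = [Na⁺]^3/[Al³⁺]^1.
From E = E° − (0.0592/n) log Q: log Q = (E° − E)·n/0.0592 = (+1.07 − (+1.190))·3/0.0592 = -6.0811.
So 1·log[Al³⁺] = 3·log(0.00284) − log Q = -7.6400 − (-6.0811) = -1.5589; [Al³⁺] = 10^(-1.5589) ≈ 0.028 M.

0.028 M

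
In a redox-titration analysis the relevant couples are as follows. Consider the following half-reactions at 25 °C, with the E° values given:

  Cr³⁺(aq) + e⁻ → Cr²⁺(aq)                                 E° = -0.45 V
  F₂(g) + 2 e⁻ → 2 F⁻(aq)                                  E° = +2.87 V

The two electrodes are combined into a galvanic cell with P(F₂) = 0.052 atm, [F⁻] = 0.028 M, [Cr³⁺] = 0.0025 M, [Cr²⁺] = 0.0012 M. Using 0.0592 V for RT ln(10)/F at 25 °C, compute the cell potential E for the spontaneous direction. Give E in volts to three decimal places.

+3.355 V

F₂/F⁻ is the cathode (higher E°), Cr³⁺/Cr²⁺ the anode: E°cell = +2.87 − (-0.45) = +3.32 V, n = 2.
Overall: F₂(g) + 2 Cr²⁺(aq) → 2 F⁻(aq) + 2 Cr³⁺(aq)
Q = [F⁻]^2·[Cr³⁺]^2 / (P(F₂)·[Cr²⁺]^2); log Q = -1.184.
E = E° − (0.0592/n) log Q = +3.32 − (0.0592/2)(-1.184) = +3.355 V.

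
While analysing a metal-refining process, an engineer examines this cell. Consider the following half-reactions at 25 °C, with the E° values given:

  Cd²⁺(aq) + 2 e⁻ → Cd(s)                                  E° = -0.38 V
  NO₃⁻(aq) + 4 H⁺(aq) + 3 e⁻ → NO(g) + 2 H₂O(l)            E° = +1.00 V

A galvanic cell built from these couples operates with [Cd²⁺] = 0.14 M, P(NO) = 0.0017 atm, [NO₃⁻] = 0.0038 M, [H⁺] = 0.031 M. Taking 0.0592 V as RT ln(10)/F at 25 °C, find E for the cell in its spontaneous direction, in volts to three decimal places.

NO₃⁻/NO is the cathode (higher E°), Cd²⁺/Cd the anode: E°cell = +1.00 − (-0.38) = +1.38 V, n = 6.
Overall: 2 NO₃⁻(aq) + 8 H⁺(aq) + 3 Cd(s) → 2 NO(g) + 4 H₂O(l) + 3 Cd²⁺(aq)
Q = P(NO)^2·[Cd²⁺]^3 / ([NO₃⁻]^2·[H⁺]^8); log Q = 8.809.
E = E° − (0.0592/n) log Q = +1.38 − (0.0592/6)(8.809) = +1.293 V.

+1.293 V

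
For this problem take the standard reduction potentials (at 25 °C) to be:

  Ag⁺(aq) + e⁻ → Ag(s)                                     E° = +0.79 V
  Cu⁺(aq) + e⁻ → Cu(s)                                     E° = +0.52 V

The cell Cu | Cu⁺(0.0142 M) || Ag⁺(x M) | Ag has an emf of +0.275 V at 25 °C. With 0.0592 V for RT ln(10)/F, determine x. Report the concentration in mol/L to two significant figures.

0.017 M

Ag⁺/Ag is the cathode, Cu⁺/Cu the anode: E°cell = +0.27 V, n = 1.
Overall reaction: Ag⁺(aq) + Cu(s) → Ag(s) + Cu⁺(aq); Q = [Cu⁺]^1/[Ag⁺]^1.
From E = E° − (0.0592/n) log Q: log Q = (E° − E)·n/0.0592 = (+0.27 − (+0.275))·1/0.0592 = -0.0845.
So 1·log[Ag⁺] = 1·log(0.0142) − log Q = -1.8477 − (-0.0845) = -1.7632; [Ag⁺] = 10^(-1.7632) ≈ 0.017 M.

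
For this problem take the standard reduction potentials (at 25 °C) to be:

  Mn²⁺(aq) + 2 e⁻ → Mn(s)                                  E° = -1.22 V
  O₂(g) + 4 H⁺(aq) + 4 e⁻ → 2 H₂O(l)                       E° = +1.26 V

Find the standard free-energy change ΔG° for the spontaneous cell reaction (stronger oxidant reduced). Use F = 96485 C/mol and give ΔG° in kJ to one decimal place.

O₂/H₂O (E° = +1.26 V) is the cathode; Mn²⁺/Mn (E° = -1.22 V) is the anode, so E°cell = +2.48 V.
Balancing electrons gives n = 4 (lcm of 4 and 2).
ΔG° = −nFE° = −(4)(96485)(+2.48) = -957,131 J = -957.1 kJ.

-957.1 kJ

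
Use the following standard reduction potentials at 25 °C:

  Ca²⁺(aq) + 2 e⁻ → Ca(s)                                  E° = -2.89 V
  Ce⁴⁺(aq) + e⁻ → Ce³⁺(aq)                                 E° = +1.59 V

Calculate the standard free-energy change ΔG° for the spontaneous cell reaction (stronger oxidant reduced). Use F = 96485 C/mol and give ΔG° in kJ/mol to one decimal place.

Ce⁴⁺/Ce³⁺ (E° = +1.59 V) is the cathode; Ca²⁺/Ca (E° = -2.89 V) is the anode, so E°cell = +4.48 V.
Balancing electrons gives n = 2 (lcm of 1 and 2).
ΔG° = −nFE° = −(2)(96485)(+4.48) = -864,506 J = -864.5 kJ/mol.

-864.5 kJ/mol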